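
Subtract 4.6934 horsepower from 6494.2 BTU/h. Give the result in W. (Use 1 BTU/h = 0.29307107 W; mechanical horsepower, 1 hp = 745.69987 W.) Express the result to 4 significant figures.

-1597 W

6494.2 BTU/h = 1903.26 W and 4.6934 hp = 3499.87 W.
1903.26 − 3499.87 ≈ -1597 W.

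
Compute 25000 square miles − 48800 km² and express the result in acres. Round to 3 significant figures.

3.94e+6 acre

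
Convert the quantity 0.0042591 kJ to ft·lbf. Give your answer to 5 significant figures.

3.1414 ft·lbf

1 kilojoule = 737.562 foot-pounds.
0.0042591 × 737.562 ≈ 3.1414 ft·lbf.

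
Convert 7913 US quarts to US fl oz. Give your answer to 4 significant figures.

253200 US fluid ounces

1 US quart = 32.0000 US fluid ounces.
Then 7913 × 32.0000 ≈ 253200 US fl oz.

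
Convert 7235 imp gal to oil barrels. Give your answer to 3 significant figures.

1 imperial gallon = 0.0285940 oil barrels.
Then 7235 × 0.0285940 ≈ 207 bbl.

207 bbl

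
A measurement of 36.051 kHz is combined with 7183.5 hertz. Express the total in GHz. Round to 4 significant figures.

4.323e-5 GHz

36.051 kHz = 3.60510e-5 GHz and 7183.5 Hz = 7.18350e-6 GHz.
3.60510e-5 + 7.18350e-6 ≈ 4.323e-5 GHz.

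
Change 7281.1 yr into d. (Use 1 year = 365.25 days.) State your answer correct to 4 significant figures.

2.659e+6 d

1 year = 365.250 d.
So 7281.1 × 365.250 ≈ 2.659e+6 d.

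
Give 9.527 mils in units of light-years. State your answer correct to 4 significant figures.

2.558e-20 ly

1 mil = 2.68478e-21 light-years.
So 9.527 × 2.68478e-21 ≈ 2.558e-20 ly.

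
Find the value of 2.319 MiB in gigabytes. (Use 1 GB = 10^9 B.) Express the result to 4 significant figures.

0.002432 gigabytes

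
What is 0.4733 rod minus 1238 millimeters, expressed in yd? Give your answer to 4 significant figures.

0.4733 rod = 2.60315 yd and 1238 mm = 1.35389 yd.
2.60315 − 1.35389 ≈ 1.249 yd.

1.249 yards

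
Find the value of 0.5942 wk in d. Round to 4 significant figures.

4.159 days

1 wk = 7.00000 days.
Thus 0.5942 × 7.00000 ≈ 4.159 d.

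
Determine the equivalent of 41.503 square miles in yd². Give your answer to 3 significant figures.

1.29e+8 yd²

1 square mile = 3.09760e+6 square yards.
So 41.503 × 3.09760e+6 ≈ 1.29e+8 yd².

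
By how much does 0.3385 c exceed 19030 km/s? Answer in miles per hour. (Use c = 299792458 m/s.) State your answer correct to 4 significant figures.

1.844 × 10^8 mph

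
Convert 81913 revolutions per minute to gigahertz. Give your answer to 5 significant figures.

1.3652e-6 GHz

1 rpm = 1.66667e-11 GHz.
Thus 81913 × 1.66667e-11 ≈ 1.3652e-6 GHz.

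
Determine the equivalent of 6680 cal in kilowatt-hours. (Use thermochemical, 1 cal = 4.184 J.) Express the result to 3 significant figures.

0.00776 kilowatt-hours

1 calorie = 1.16222 × 10^-6 kWh.
Thus 6680 × 1.16222 × 10^-6 ≈ 0.00776 kWh.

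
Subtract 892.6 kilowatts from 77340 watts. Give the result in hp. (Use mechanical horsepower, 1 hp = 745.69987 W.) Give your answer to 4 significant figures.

77340 W = 103.715 hp and 892.6 kW = 1197.00 hp.
103.715 − 1197.00 ≈ -1093 hp.

-1093 hp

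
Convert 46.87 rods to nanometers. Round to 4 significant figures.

1 rod = 5.02920e+9 nm.
Thus 46.87 × 5.02920e+9 ≈ 2.357e+11 nm.

2.357e+11 nanometers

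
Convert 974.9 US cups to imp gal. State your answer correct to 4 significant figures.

1 US cup = 0.0520421 imperial gallons.
So 974.9 × 0.0520421 ≈ 50.74 imp gal.

50.74 imp gal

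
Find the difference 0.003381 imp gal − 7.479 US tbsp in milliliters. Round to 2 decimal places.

-95.22 mL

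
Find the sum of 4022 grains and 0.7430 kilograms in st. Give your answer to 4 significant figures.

0.1580 st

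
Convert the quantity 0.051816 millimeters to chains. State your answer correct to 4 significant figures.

1 millimeter = 4.97097 × 10^-5 chain.
Thus 0.051816 × 4.97097 × 10^-5 ≈ 2.576 × 10^-6 chain.

2.576 × 10^-6 chains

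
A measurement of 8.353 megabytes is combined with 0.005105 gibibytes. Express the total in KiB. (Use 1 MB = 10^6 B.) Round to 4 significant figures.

13510 kibibytes

8.353 MB = 8157.23 KiB and 0.005105 GiB = 5352.98 KiB.
8157.23 + 5352.98 ≈ 13510 KiB.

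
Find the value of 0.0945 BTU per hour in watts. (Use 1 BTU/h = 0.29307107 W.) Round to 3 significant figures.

0.0277 watts

1 BTU/h = 0.293071 W.
Thus 0.0945 × 0.293071 ≈ 0.0277 W.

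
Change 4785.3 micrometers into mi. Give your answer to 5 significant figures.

1 μm = 6.21371 × 10^-10 mi.
So 4785.3 × 6.21371 × 10^-10 ≈ 2.9734 × 10^-6 mi.

2.9734 × 10^-6 mi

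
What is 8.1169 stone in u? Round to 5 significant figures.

1 stone = 3.82424e+27 atomic mass units.
Thus 8.1169 × 3.82424e+27 ≈ 3.1041e+28 u.

3.1041e+28 u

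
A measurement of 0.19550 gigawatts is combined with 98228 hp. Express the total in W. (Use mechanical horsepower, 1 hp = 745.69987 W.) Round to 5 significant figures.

2.6875e+8 watts

0.19550 GW = 1.95500e+8 W and 98228 hp = 7.32486e+7 W.
1.95500e+8 + 7.32486e+7 ≈ 2.6875e+8 W.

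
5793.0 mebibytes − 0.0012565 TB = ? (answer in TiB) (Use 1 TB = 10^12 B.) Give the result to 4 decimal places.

0.0044 TiB

5793.0 MiB = 0.00552464 TiB and 0.0012565 TB = 0.00114278 TiB.
0.00552464 − 0.00114278 ≈ 0.0044 TiB.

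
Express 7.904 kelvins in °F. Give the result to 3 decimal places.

K = (°F + 459.67) × 5/9.
Applying the formula gives -445.443 °F.

-445.443 degrees Fahrenheit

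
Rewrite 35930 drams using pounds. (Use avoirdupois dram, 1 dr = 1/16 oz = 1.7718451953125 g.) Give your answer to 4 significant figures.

1 dram = 0.00390625 pounds.
Thus 35930 × 0.00390625 ≈ 140.4 lb.

140.4 lb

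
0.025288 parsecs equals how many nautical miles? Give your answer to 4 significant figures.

1 parsec = 1.66613e+13 nmi.
0.025288 × 1.66613e+13 ≈ 4.213e+11 nmi.

4.213e+11 nautical miles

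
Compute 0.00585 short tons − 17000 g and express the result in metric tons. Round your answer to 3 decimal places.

-0.012 t

0.00585 short ton = 0.00530703 t and 17000 g = 0.0170000 t.
0.00530703 − 0.0170000 ≈ -0.012 t.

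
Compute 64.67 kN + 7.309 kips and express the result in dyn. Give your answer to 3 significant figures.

64.67 kN = 6.46700e+9 dyn and 7.309 kip = 3.25121e+9 dyn.
6.46700e+9 + 3.25121e+9 ≈ 9.72e+9 dyn.

9.72e+9 dyn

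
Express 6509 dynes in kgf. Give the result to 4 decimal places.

0.0066 kgf

1 dyne = 1.01972e-6 kilograms-force.
Then 6509 × 1.01972e-6 ≈ 0.0066 kgf.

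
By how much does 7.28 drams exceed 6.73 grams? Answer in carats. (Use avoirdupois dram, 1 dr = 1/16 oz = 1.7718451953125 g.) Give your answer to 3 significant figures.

30.8 ct

7.28 dr = 64.4952 ct and 6.73 g = 33.6500 ct.
64.4952 − 33.6500 ≈ 30.8 ct.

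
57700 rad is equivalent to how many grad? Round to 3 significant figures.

1 radian = 63.6620 gradians.
Then 57700 × 63.6620 ≈ 3.67e+6 grad.

3.67e+6 gradians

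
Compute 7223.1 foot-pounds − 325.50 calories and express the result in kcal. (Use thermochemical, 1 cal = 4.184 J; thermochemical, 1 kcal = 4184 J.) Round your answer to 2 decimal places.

7223.1 ft·lbf = 2.34063 kcal and 325.50 cal = 0.325500 kcal.
2.34063 − 0.325500 ≈ 2.02 kcal.

2.02 kcal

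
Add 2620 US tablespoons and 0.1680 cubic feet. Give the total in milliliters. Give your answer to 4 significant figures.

2620 US tbsp = 38741.3 mL and 0.1680 ft³ = 4757.23 mL.
38741.3 + 4757.23 ≈ 43500 mL.

43500 mL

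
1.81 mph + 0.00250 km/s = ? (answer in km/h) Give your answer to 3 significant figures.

11.9 kilometers per hour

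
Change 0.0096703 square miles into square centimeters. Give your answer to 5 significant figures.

1 mi² = 2.58999e+10 cm².
0.0096703 × 2.58999e+10 ≈ 2.5046e+8 cm².

2.5046e+8 cm²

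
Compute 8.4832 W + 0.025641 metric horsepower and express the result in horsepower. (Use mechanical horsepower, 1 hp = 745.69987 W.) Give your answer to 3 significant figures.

0.0367 hp

8.4832 W = 0.0113762 hp and 0.025641 PS = 0.0252902 hp.
0.0113762 + 0.0252902 ≈ 0.0367 hp.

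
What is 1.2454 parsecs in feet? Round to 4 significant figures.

1 parsec = 1.01236 × 10^17 ft.
Thus 1.2454 × 1.01236 × 10^17 ≈ 1.261 × 10^17 ft.

1.261 × 10^17 ft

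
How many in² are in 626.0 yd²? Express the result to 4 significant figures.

811300 square inches

1 yd² = 1296.00 square inches.
So 626.0 × 1296.00 ≈ 811300 in².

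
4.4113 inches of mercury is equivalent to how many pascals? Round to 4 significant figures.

14940 Pa

1 inHg = 3386.39 Pa.
So 4.4113 × 3386.39 ≈ 14940 Pa.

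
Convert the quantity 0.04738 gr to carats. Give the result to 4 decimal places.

0.0154 ct

1 gr = 0.323995 carats.
Thus 0.04738 × 0.323995 ≈ 0.0154 ct.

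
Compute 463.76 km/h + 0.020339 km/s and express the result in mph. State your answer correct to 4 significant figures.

463.76 km/h = 288.167 mph and 0.020339 km/s = 45.4970 mph.
288.167 + 45.4970 ≈ 333.7 mph.

333.7 mph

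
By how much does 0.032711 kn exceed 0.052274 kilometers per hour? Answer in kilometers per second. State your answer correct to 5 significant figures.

2.3074e-6 km/s

0.032711 kn = 1.68280e-5 km/s and 0.052274 km/h = 1.45206e-5 km/s.
1.68280e-5 − 1.45206e-5 ≈ 2.3074e-6 km/s.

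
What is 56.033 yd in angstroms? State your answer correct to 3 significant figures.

1 yd = 9.14400 × 10^9 Å.
Then 56.033 × 9.14400 × 10^9 ≈ 5.12 × 10^11 Å.

5.12 × 10^11 angstroms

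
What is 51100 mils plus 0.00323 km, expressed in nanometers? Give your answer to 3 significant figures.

51100 mil = 1.29794e+9 nm and 0.00323 km = 3.23000e+9 nm.
1.29794e+9 + 3.23000e+9 ≈ 4.53e+9 nm.

4.53e+9 nm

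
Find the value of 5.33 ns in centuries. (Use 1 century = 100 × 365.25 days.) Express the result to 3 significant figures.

1.69 × 10^-18 centuries

1 nanosecond = 3.16881 × 10^-19 century.
Thus 5.33 × 3.16881 × 10^-19 ≈ 1.69 × 10^-18 century.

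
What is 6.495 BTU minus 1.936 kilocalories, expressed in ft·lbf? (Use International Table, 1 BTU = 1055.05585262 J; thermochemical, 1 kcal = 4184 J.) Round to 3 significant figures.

-920 ft·lbf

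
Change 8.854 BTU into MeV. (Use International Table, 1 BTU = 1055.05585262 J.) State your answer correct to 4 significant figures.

1 British thermal unit = 6.58514e+15 megaelectronvolts.
Thus 8.854 × 6.58514e+15 ≈ 5.830e+16 MeV.

5.830e+16 MeV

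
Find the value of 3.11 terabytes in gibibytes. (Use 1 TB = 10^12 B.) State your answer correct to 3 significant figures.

1 TB = 931.323 GiB.
Thus 3.11 × 931.323 ≈ 2900 GiB.

2900 gibibytes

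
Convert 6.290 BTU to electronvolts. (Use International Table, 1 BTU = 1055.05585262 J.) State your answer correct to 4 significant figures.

1 British thermal unit = 6.58514e+21 electronvolts.
6.290 × 6.58514e+21 ≈ 4.142e+22 eV.

4.142e+22 eV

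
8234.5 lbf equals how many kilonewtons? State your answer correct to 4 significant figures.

36.63 kilonewtons

1 pound-force = 0.00444822 kN.
8234.5 × 0.00444822 ≈ 36.63 kN.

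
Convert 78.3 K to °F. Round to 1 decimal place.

-318.7 degrees Fahrenheit

K = (°F + 459.67) × 5/9.
Applying the formula gives -318.7 °F.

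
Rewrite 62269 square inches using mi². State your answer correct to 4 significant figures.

1.551e-5 mi²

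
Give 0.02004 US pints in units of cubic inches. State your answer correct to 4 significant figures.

1 US pt = 28.8750 cubic inches.
Then 0.02004 × 28.8750 ≈ 0.5787 in³.

0.5787 in³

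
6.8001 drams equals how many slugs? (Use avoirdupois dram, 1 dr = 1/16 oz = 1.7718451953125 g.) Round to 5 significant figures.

1 dr = 0.000121410 slug.
6.8001 × 0.000121410 ≈ 0.00082560 slug.

0.00082560 slugs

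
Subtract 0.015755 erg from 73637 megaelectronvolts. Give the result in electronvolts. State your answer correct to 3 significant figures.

6.38e+10 electronvolts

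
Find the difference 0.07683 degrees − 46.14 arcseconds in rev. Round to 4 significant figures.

0.0001778 rev

0.07683 ° = 0.000213417 rev and 46.14 arcsec = 3.56019e-5 rev.
0.000213417 − 3.56019e-5 ≈ 0.0001778 rev.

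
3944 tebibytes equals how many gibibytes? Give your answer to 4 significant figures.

4.039 × 10^6 gibibytes

1 tebibyte = 1024.00 GiB.
Then 3944 × 1024.00 ≈ 4.039 × 10^6 GiB.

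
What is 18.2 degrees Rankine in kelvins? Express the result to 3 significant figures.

10.1 kelvins

°R = K × 9/5.
Applying the formula gives 10.1 K.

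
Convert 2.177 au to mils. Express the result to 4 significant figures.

1.282e+16 mil

1 au = 5.88968e+15 mil.
2.177 × 5.88968e+15 ≈ 1.282e+16 mil.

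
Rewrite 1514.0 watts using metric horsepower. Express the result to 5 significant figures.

2.0585 PS

1 watt = 0.00135962 metric horsepower.
Then 1514.0 × 0.00135962 ≈ 2.0585 PS.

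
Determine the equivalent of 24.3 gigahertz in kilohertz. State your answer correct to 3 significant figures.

1 gigahertz = 1.00000 × 10^6 kilohertz.
24.3 × 1.00000 × 10^6 ≈ 2.43 × 10^7 kHz.

2.43 × 10^7 kHz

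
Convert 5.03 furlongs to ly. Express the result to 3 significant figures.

1.07 × 10^-13 light-years

1 furlong = 2.12635 × 10^-14 ly.
Thus 5.03 × 2.12635 × 10^-14 ≈ 1.07 × 10^-13 ly.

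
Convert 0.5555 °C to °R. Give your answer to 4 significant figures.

°R = (°C + 273.15) × 9/5.
Applying the formula gives 492.7 °R.

492.7 degrees Rankine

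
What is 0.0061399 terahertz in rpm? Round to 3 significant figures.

1 terahertz = 6.00000e+13 rpm.
0.0061399 × 6.00000e+13 ≈ 3.68e+11 rpm.

3.68e+11 rpm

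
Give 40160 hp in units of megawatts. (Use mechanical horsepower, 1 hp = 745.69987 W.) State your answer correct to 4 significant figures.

29.95 MW

1 hp = 0.000745700 MW.
So 40160 × 0.000745700 ≈ 29.95 MW.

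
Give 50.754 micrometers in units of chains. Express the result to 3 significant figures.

2.52e-6 chains

1 micrometer = 4.97097e-8 chains.
So 50.754 × 4.97097e-8 ≈ 2.52e-6 chain.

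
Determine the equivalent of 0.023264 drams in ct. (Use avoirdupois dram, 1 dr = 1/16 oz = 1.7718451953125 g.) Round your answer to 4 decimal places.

0.2061 ct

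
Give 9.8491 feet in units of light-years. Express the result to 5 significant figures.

3.1731e-16 ly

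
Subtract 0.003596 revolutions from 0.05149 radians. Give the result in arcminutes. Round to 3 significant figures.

99.3 arcminutes

0.05149 rad = 177.010 arcmin and 0.003596 rev = 77.6736 arcmin.
177.010 − 77.6736 ≈ 99.3 arcmin.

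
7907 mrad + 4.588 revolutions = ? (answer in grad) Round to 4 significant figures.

2339 gradians

7907 mrad = 503.375 grad and 4.588 rev = 1835.20 grad.
503.375 + 1835.20 ≈ 2339 grad.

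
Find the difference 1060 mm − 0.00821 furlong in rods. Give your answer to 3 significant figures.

-0.118 rods

1060 mm = 0.210769 rod and 0.00821 furlong = 0.328400 rod.
0.210769 − 0.328400 ≈ -0.118 rod.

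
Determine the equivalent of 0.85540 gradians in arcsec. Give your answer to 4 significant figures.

2771 arcsec

1 grad = 3240.00 arcseconds.
Thus 0.85540 × 3240.00 ≈ 2771 arcsec.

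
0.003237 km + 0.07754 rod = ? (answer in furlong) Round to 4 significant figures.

0.01803 furlong

0.003237 km = 0.0160910 furlong and 0.07754 rod = 0.00193850 furlong.
0.0160910 + 0.00193850 ≈ 0.01803 furlong.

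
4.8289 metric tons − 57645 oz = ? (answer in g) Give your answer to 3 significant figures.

4.8289 t = 4.82890e+6 g and 57645 oz = 1.63421e+6 g.
4.82890e+6 − 1.63421e+6 ≈ 3.19e+6 g.

3.19e+6 grams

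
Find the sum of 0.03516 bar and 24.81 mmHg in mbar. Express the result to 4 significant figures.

0.03516 bar = 35.1600 mbar and 24.81 mmHg = 33.0773 mbar.
35.1600 + 33.0773 ≈ 68.24 mbar.

68.24 millibar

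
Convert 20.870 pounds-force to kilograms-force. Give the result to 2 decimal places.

1 lbf = 0.453592 kgf.
So 20.870 × 0.453592 ≈ 9.47 kgf.

9.47 kgf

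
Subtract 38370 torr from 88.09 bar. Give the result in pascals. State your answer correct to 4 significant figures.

88.09 bar = 8.80900e+6 Pa and 38370 torr = 5.11558e+6 Pa.
8.80900e+6 − 5.11558e+6 ≈ 3.693e+6 Pa.

3.693e+6 Pa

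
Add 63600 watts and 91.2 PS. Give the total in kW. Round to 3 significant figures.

63600 W = 63.6000 kW and 91.2 PS = 67.0775 kW.
63.6000 + 67.0775 ≈ 131 kW.

131 kilowatts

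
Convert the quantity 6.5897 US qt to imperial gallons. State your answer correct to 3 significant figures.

1 US qt = 0.208169 imp gal.
Thus 6.5897 × 0.208169 ≈ 1.37 imp gal.

1.37 imperial gallons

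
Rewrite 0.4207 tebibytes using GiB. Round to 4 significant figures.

1 tebibyte = 1024.00 gibibytes.
So 0.4207 × 1024.00 ≈ 430.8 GiB.

430.8 GiB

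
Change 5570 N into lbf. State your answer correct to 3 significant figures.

1250 lbf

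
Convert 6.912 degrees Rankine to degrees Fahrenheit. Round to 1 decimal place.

-452.8 degrees Fahrenheit

°R = °F + 459.67.
Applying the formula gives -452.8 °F.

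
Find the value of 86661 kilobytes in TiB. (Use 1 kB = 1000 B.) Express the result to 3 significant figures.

1 kilobyte = 9.09495e-10 tebibytes.
So 86661 × 9.09495e-10 ≈ 7.88e-5 TiB.

7.88e-5 TiB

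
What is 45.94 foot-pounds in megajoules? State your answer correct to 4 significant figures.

6.229 × 10^-5 megajoules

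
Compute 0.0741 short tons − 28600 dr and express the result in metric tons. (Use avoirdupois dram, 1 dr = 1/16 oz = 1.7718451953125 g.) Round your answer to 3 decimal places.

0.017 metric tons

0.0741 short ton = 0.0672224 t and 28600 dr = 0.0506748 t.
0.0672224 − 0.0506748 ≈ 0.017 t.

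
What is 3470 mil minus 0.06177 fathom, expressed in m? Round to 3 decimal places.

-0.025 meters

3470 mil = 0.0881380 m and 0.06177 fathom = 0.112965 m.
0.0881380 − 0.112965 ≈ -0.025 m.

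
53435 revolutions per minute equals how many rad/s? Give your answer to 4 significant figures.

5596 radians per second

1 rpm = 0.104720 rad/s.
Thus 53435 × 0.104720 ≈ 5596 rad/s.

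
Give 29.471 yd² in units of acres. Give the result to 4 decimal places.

1 yd² = 0.000206612 acre.
So 29.471 × 0.000206612 ≈ 0.0061 acre.

0.0061 acre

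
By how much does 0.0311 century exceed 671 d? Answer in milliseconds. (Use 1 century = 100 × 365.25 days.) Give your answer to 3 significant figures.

0.0311 century = 9.81441 × 10^10 ms and 671 d = 5.79744 × 10^10 ms.
9.81441 × 10^10 − 5.79744 × 10^10 ≈ 4.02 × 10^10 ms.

4.02 × 10^10 milliseconds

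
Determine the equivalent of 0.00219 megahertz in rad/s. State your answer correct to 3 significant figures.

1 MHz = 6.28319 × 10^6 rad/s.
So 0.00219 × 6.28319 × 10^6 ≈ 13800 rad/s.

13800 rad/s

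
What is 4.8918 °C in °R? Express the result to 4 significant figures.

500.5 °R

°R = (°C + 273.15) × 9/5.
Applying the formula gives 500.5 °R.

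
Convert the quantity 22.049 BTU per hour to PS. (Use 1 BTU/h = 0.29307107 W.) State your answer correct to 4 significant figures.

1 BTU/h = 0.000398466 PS.
22.049 × 0.000398466 ≈ 0.008786 PS.

0.008786 metric horsepower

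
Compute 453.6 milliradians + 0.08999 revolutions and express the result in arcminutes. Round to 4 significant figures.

453.6 mrad = 1559.36 arcmin and 0.08999 rev = 1943.78 arcmin.
1559.36 + 1943.78 ≈ 3503 arcmin.

3503 arcmin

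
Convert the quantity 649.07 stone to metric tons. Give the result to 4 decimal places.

4.1218 t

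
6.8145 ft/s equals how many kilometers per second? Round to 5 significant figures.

0.0020771 km/s

1 foot per second = 0.000304800 km/s.
So 6.8145 × 0.000304800 ≈ 0.0020771 km/s.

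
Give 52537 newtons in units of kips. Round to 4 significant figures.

1 N = 0.000224809 kips.
Then 52537 × 0.000224809 ≈ 11.81 kip.

11.81 kip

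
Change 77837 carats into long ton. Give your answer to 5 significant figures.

0.015322 long tons

1 ct = 1.96841 × 10^-7 long ton.
Then 77837 × 1.96841 × 10^-7 ≈ 0.015322 long ton.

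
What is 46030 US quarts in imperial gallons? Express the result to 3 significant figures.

1 US qt = 0.208169 imp gal.
Then 46030 × 0.208169 ≈ 9580 imp gal.

9580 imp gal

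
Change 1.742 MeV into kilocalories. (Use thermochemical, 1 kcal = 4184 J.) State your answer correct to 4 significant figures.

1 megaelectronvolt = 3.82929 × 10^-17 kcal.
Then 1.742 × 3.82929 × 10^-17 ≈ 6.671 × 10^-17 kcal.

6.671 × 10^-17 kilocalories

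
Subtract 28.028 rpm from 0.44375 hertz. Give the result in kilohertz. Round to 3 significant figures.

-2.34 × 10^-5 kilohertz

0.44375 Hz = 0.000443750 kHz and 28.028 rpm = 0.000467133 kHz.
0.000443750 − 0.000467133 ≈ -2.34 × 10^-5 kHz.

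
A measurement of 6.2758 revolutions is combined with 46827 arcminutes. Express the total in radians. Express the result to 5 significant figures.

6.2758 rev = 39.4320 rad and 46827 arcmin = 13.6214 rad.
39.4320 + 13.6214 ≈ 53.053 rad.

53.053 rad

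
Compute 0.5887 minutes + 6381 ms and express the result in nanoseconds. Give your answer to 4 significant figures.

0.5887 min = 3.53220 × 10^10 ns and 6381 ms = 6.38100 × 10^9 ns.
3.53220 × 10^10 + 6.38100 × 10^9 ≈ 4.170 × 10^10 ns.

4.170 × 10^10 nanoseconds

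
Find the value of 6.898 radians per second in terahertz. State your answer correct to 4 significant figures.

1 radian per second = 1.59155e-13 THz.
6.898 × 1.59155e-13 ≈ 1.098e-12 THz.

1.098e-12 THz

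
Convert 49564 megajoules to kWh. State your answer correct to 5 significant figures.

13768 kWh

1 megajoule = 0.277778 kWh.
Thus 49564 × 0.277778 ≈ 13768 kWh.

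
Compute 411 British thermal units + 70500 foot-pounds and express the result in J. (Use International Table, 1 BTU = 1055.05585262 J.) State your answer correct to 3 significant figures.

529000 J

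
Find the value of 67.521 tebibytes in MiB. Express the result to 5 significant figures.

7.0801e+7 MiB

1 TiB = 1.04858e+6 MiB.
Thus 67.521 × 1.04858e+6 ≈ 7.0801e+7 MiB.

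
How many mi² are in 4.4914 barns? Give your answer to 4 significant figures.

1 barn = 3.86102 × 10^-35 mi².
4.4914 × 3.86102 × 10^-35 ≈ 1.734 × 10^-34 mi².

1.734 × 10^-34 square miles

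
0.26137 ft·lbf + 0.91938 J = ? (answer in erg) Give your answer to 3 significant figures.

0.26137 ft·lbf = 3.54370e+6 erg and 0.91938 J = 9.19380e+6 erg.
3.54370e+6 + 9.19380e+6 ≈ 1.27e+7 erg.

1.27e+7 erg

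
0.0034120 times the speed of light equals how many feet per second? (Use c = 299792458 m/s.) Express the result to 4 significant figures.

1 speed of light = 9.83571e+8 feet per second.
Then 0.0034120 × 9.83571e+8 ≈ 3.356e+6 ft/s.

3.356e+6 ft/s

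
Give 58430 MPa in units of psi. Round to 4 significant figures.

8.475 × 10^6 pounds per square inch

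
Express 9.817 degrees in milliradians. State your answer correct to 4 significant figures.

171.3 mrad

1 degree = 17.4533 mrad.
Thus 9.817 × 17.4533 ≈ 171.3 mrad.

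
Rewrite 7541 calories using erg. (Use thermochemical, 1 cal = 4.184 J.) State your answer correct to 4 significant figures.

3.155 × 10^11 ergs

1 calorie = 4.18400 × 10^7 erg.
So 7541 × 4.18400 × 10^7 ≈ 3.155 × 10^11 erg.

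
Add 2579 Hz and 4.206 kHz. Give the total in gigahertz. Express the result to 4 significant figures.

6.785e-6 gigahertz

2579 Hz = 2.57900e-6 GHz and 4.206 kHz = 4.20600e-6 GHz.
2.57900e-6 + 4.20600e-6 ≈ 6.785e-6 GHz.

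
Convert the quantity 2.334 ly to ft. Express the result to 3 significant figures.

1 ly = 3.10391 × 10^16 ft.
Thus 2.334 × 3.10391 × 10^16 ≈ 7.24 × 10^16 ft.

7.24 × 10^16 ft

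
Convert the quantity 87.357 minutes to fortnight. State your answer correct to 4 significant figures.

1 min = 4.96032 × 10^-5 fortnight.
Thus 87.357 × 4.96032 × 10^-5 ≈ 0.004333 fortnight.

0.004333 fortnights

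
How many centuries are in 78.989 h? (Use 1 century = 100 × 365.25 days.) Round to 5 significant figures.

9.0108e-5 century

1 h = 1.14077e-6 century.
So 78.989 × 1.14077e-6 ≈ 9.0108e-5 century.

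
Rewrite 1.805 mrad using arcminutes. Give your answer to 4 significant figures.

6.205 arcmin

1 mrad = 3.43775 arcmin.
So 1.805 × 3.43775 ≈ 6.205 arcmin.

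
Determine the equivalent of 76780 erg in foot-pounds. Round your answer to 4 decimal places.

1 erg = 7.37562e-8 foot-pounds.
Thus 76780 × 7.37562e-8 ≈ 0.0057 ft·lbf.

0.0057 ft·lbf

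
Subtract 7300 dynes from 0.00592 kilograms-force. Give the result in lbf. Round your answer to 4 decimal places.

0.00592 kgf = 0.0130514 lbf and 7300 dyn = 0.0164111 lbf.
0.0130514 − 0.0164111 ≈ -0.0034 lbf.

-0.0034 lbf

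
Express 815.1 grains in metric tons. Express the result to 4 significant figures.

1 grain = 6.47989e-8 metric tons.
Thus 815.1 × 6.47989e-8 ≈ 5.282e-5 t.

5.282e-5 metric tons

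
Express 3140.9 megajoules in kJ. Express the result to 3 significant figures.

3.14 × 10^6 kJ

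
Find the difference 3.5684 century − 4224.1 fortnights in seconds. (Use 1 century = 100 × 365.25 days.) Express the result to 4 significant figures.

3.5684 century = 1.12610e+10 s and 4224.1 fortnight = 5.10947e+9 s.
1.12610e+10 − 5.10947e+9 ≈ 6.152e+9 s.

6.152e+9 s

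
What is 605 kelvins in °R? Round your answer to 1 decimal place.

1089.0 °R

°R = K × 9/5.
Applying the formula gives 1089.0 °R.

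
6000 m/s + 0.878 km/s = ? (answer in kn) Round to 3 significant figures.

13400 kn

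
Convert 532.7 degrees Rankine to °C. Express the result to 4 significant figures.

22.79 degrees Celsius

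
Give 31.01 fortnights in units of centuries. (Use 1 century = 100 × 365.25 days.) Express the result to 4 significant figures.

1 fortnight = 0.000383299 centuries.
Then 31.01 × 0.000383299 ≈ 0.01189 century.

0.01189 century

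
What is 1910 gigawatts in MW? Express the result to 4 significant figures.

1 gigawatt = 1000.00 megawatts.
1910 × 1000.00 ≈ 1.910 × 10^6 MW.

1.910 × 10^6 megawatts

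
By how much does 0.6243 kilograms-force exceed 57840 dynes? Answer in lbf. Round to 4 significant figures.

1.246 lbf

0.6243 kgf = 1.37635 lbf and 57840 dyn = 0.130029 lbf.
1.37635 − 0.130029 ≈ 1.246 lbf.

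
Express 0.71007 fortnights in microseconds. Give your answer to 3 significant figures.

8.59e+11 μs

1 fortnight = 1.20960e+12 microseconds.
Then 0.71007 × 1.20960e+12 ≈ 8.59e+11 μs.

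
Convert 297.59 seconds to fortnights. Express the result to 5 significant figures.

1 s = 8.26720 × 10^-7 fortnights.
297.59 × 8.26720 × 10^-7 ≈ 0.00024602 fortnight.

0.00024602 fortnight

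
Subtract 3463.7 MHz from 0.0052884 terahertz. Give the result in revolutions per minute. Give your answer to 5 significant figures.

1.0948e+11 rpm

0.0052884 THz = 3.17304e+11 rpm and 3463.7 MHz = 2.07822e+11 rpm.
3.17304e+11 − 2.07822e+11 ≈ 1.0948e+11 rpm.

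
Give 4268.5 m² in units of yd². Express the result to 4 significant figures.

5105 square yards

1 square meter = 1.19599 square yards.
Then 4268.5 × 1.19599 ≈ 5105 yd².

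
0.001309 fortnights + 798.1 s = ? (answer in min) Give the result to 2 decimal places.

0.001309 fortnight = 26.3894 min and 798.1 s = 13.3017 min.
26.3894 + 13.3017 ≈ 39.69 min.

39.69 min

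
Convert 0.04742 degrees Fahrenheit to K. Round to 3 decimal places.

255.399 kelvins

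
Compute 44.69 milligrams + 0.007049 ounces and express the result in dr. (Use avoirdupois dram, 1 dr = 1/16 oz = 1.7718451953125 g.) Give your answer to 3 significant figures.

44.69 mg = 0.0252223 dr and 0.007049 oz = 0.112784 dr.
0.0252223 + 0.112784 ≈ 0.138 dr.

0.138 drams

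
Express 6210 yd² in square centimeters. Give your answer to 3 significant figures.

5.19e+7 cm²

1 square yard = 8361.27 square centimeters.
So 6210 × 8361.27 ≈ 5.19e+7 cm².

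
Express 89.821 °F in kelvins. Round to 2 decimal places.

K = (°F + 459.67) × 5/9.
Applying the formula gives 305.27 K.

305.27 kelvins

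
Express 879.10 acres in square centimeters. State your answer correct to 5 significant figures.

3.5576e+10 square centimeters

1 acre = 4.04686e+7 square centimeters.
Then 879.10 × 4.04686e+7 ≈ 3.5576e+10 cm².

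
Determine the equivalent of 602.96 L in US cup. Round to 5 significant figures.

2548.6 US cups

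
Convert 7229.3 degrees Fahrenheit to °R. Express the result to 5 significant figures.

7689.0 °R

°R = °F + 459.67.
Applying the formula gives 7689.0 °R.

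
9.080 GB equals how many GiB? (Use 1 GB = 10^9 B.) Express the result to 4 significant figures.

1 gigabyte = 0.931323 GiB.
So 9.080 × 0.931323 ≈ 8.456 GiB.

8.456 GiB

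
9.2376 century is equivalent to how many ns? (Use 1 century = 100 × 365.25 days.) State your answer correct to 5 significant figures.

2.9152 × 10^19 nanoseconds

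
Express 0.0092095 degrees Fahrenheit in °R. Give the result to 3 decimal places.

459.679 °R

°R = °F + 459.67.
Applying the formula gives 459.679 °R.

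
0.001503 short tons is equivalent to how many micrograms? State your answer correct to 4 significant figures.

1 short ton = 9.07185e+11 μg.
So 0.001503 × 9.07185e+11 ≈ 1.363e+9 μg.

1.363e+9 μg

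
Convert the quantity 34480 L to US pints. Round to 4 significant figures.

1 liter = 2.11338 US pt.
Thus 34480 × 2.11338 ≈ 72870 US pt.

72870 US pt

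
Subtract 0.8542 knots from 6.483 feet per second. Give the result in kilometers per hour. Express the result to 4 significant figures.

5.532 km/h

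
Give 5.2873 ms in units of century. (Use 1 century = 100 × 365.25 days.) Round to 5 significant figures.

1.6754 × 10^-12 centuries

1 millisecond = 3.16881 × 10^-13 century.
Then 5.2873 × 3.16881 × 10^-13 ≈ 1.6754 × 10^-12 century.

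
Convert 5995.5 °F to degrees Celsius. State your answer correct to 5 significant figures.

3313.1 °C

°C = (°F − 32) × 5/9.
Applying the formula gives 3313.1 °C.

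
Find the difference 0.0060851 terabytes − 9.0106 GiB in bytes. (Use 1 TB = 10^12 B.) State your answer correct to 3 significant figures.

0.0060851 TB = 6.08510 × 10^9 B and 9.0106 GiB = 9.67506 × 10^9 B.
6.08510 × 10^9 − 9.67506 × 10^9 ≈ -3.59 × 10^9 B.

-3.59 × 10^9 bytes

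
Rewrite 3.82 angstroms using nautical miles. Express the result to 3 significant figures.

2.06 × 10^-13 nmi

1 angstrom = 5.39957 × 10^-14 nmi.
Thus 3.82 × 5.39957 × 10^-14 ≈ 2.06 × 10^-13 nmi.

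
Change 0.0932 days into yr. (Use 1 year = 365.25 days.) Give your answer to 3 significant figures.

0.000255 years

1 day = 0.00273785 yr.
Thus 0.0932 × 0.00273785 ≈ 0.000255 yr.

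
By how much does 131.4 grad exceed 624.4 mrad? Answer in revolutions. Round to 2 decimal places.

0.23 rev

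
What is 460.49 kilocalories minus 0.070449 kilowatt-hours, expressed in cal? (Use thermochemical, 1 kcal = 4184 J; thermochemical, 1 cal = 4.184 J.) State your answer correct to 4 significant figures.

399900 cal

460.49 kcal = 460490 cal and 0.070449 kWh = 60615.8 cal.
460490 − 60615.8 ≈ 399900 cal.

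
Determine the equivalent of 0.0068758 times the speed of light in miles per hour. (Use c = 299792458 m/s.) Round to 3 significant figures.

1 c = 6.70617 × 10^8 miles per hour.
Then 0.0068758 × 6.70617 × 10^8 ≈ 4.61 × 10^6 mph.

4.61 × 10^6 miles per hour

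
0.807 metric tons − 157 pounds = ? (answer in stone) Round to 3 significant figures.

116 stone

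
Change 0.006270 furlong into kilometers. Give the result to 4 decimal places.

1 furlong = 0.201168 kilometers.
So 0.006270 × 0.201168 ≈ 0.0013 km.

0.0013 km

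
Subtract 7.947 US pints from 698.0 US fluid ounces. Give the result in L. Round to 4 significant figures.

698.0 US fl oz = 20.6423 L and 7.947 US pt = 3.76033 L.
20.6423 − 3.76033 ≈ 16.88 L.

16.88 L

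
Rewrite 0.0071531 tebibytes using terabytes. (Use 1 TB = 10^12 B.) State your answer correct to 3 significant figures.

0.00786 TB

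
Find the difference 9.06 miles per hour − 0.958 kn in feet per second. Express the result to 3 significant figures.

11.7 feet per second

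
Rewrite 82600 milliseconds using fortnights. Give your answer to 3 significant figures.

1 ms = 8.26720 × 10^-10 fortnight.
So 82600 × 8.26720 × 10^-10 ≈ 6.83 × 10^-5 fortnight.

6.83 × 10^-5 fortnight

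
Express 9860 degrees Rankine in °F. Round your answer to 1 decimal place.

9400.3 degrees Fahrenheit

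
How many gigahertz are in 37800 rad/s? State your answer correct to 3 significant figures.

6.02e-6 GHz

1 radian per second = 1.59155e-10 GHz.
Thus 37800 × 1.59155e-10 ≈ 6.02e-6 GHz.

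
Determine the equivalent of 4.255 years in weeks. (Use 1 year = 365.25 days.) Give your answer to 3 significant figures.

1 yr = 52.1786 weeks.
Thus 4.255 × 52.1786 ≈ 222 wk.

222 weeks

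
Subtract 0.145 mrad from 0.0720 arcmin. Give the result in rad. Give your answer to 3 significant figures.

-0.000124 rad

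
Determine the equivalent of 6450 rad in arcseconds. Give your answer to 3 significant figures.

1 rad = 206265 arcsec.
Then 6450 × 206265 ≈ 1.33 × 10^9 arcsec.

1.33 × 10^9 arcseconds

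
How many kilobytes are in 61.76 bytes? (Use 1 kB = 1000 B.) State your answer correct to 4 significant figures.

0.06176 kilobytes

1 B = 0.00100000 kilobytes.
Thus 61.76 × 0.00100000 ≈ 0.06176 kB.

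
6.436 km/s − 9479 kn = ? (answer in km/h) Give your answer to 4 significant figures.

5614 km/h

6.436 km/s = 23169.60 km/h and 9479 kn = 17555.11 km/h.
23169.60 − 17555.11 ≈ 5614 km/h.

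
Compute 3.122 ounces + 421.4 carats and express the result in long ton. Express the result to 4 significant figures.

0.0001701 long ton

3.122 oz = 8.71094e-5 long ton and 421.4 ct = 8.29489e-5 long ton.
8.71094e-5 + 8.29489e-5 ≈ 0.0001701 long ton.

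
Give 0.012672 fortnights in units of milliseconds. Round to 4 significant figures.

1 fortnight = 1.20960 × 10^9 ms.
So 0.012672 × 1.20960 × 10^9 ≈ 1.533 × 10^7 ms.

1.533 × 10^7 ms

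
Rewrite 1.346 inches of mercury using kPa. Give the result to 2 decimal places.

4.56 kPa

1 inHg = 3.38639 kPa.
So 1.346 × 3.38639 ≈ 4.56 kPa.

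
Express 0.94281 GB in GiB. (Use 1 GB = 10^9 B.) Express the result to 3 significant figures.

1 GB = 0.931323 GiB.
0.94281 × 0.931323 ≈ 0.878 GiB.

0.878 gibibytes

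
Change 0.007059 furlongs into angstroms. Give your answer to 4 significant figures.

1 furlong = 2.01168 × 10^12 angstroms.
So 0.007059 × 2.01168 × 10^12 ≈ 1.420 × 10^10 Å.

1.420 × 10^10 Å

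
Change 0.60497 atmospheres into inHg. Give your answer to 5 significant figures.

18.101 inches of mercury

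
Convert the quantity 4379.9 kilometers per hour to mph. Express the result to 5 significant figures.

2721.5 mph

1 km/h = 0.621371 mph.
Then 4379.9 × 0.621371 ≈ 2721.5 mph.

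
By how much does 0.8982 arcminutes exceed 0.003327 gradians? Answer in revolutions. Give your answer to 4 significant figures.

3.327 × 10^-5 rev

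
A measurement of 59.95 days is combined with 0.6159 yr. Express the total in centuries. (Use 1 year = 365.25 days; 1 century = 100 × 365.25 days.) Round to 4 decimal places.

0.0078 century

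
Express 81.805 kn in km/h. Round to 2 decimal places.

1 knot = 1.85200 km/h.
Then 81.805 × 1.85200 ≈ 151.50 km/h.

151.50 km/h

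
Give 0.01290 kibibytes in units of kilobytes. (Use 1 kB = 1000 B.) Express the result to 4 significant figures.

0.01321 kB

1 kibibyte = 1.02400 kilobytes.
Thus 0.01290 × 1.02400 ≈ 0.01321 kB.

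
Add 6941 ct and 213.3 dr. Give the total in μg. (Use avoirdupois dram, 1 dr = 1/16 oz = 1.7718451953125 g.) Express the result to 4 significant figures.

1.766e+9 micrograms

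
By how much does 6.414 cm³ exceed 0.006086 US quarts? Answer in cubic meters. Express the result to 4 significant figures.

6.414 cm³ = 6.41400 × 10^-6 m³ and 0.006086 US qt = 5.75950 × 10^-6 m³.
6.41400 × 10^-6 − 5.75950 × 10^-6 ≈ 6.545 × 10^-7 m³.

6.545 × 10^-7 m³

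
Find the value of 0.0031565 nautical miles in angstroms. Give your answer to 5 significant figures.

5.8458 × 10^10 angstroms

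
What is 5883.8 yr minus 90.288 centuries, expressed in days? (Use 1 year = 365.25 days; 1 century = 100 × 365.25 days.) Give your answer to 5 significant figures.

-1.1487e+6 days

5883.8 yr = 2.14906e+6 d and 90.288 century = 3.29777e+6 d.
2.14906e+6 − 3.29777e+6 ≈ -1.1487e+6 d.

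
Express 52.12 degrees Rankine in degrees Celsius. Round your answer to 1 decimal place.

°R = (°C + 273.15) × 9/5.
Applying the formula gives -244.2 °C.

-244.2 degrees Celsius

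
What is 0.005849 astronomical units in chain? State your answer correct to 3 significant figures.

4.35e+7 chain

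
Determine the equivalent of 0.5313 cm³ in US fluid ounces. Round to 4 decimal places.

0.0180 US fluid ounces

1 cubic centimeter = 0.0338140 US fluid ounces.
So 0.5313 × 0.0338140 ≈ 0.0180 US fl oz.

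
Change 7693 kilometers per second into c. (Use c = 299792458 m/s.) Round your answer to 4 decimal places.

0.0257 times the speed of light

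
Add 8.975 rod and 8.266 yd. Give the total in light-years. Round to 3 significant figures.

5.57e-15 ly

8.975 rod = 4.77099e-15 ly and 8.266 yd = 7.98927e-16 ly.
4.77099e-15 + 7.98927e-16 ≈ 5.57e-15 ly.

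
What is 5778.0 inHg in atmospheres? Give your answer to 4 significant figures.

1 inHg = 0.0334211 atmospheres.
So 5778.0 × 0.0334211 ≈ 193.1 atm.

193.1 atm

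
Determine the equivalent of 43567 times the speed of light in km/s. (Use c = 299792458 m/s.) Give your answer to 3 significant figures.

1.31 × 10^10 km/s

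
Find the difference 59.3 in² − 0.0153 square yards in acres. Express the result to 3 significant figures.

59.3 in² = 9.45375e-6 acre and 0.0153 yd² = 3.16116e-6 acre.
9.45375e-6 − 3.16116e-6 ≈ 6.29e-6 acre.

6.29e-6 acres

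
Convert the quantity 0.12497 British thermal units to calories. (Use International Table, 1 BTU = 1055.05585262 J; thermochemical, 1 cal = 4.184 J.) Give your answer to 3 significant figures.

1 BTU = 252.164 calories.
Thus 0.12497 × 252.164 ≈ 31.5 cal.

31.5 calories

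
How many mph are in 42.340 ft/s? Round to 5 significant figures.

1 foot per second = 0.681818 miles per hour.
42.340 × 0.681818 ≈ 28.868 mph.

28.868 miles per hour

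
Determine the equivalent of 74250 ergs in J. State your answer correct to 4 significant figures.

0.007425 J

1 erg = 1.00000 × 10^-7 J.
Thus 74250 × 1.00000 × 10^-7 ≈ 0.007425 J.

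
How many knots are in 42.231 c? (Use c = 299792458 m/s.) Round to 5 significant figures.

2.4610e+10 kn

1 c = 5.82750e+8 kn.
42.231 × 5.82750e+8 ≈ 2.4610e+10 kn.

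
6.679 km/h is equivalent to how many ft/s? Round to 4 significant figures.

1 kilometer per hour = 0.911344 ft/s.
Then 6.679 × 0.911344 ≈ 6.087 ft/s.

6.087 feet per second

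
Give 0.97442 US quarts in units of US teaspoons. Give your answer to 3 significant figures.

1 US qt = 192.000 US tsp.
Thus 0.97442 × 192.000 ≈ 187 US tsp.

187 US tsp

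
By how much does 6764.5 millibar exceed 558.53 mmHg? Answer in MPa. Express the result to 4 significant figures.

0.6020 MPa

6764.5 mbar = 0.676450 MPa and 558.53 mmHg = 0.0744646 MPa.
0.676450 − 0.0744646 ≈ 0.6020 MPa.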